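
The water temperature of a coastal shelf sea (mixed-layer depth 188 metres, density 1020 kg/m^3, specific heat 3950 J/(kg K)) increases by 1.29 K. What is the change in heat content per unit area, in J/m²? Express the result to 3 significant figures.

Areal heat capacity C = ρ c_p D = 1020 × 3950 × 188 = 7.57×10^8 J/(m^2 K).
ΔQ = C ΔT = 7.57×10^8 × 1.29 = 9.77×10^8 J/m².

9.77×10^8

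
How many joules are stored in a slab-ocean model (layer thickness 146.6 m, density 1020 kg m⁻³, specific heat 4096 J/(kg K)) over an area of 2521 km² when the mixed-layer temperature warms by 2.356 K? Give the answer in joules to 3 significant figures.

3.64×10^18 J

Areal heat capacity C = ρ c_p D = 1020 × 4096 × 146.6 = 6.12×10^8 J/(m²·K).
Heat per unit area: q = C ΔT = 6.12×10^8 × 2.356 = 1.44×10^9 J/m².
Total heat: Q = q × A = 1.44×10^9 × (2521 × 10⁶ m²) = 3.64×10^18 J.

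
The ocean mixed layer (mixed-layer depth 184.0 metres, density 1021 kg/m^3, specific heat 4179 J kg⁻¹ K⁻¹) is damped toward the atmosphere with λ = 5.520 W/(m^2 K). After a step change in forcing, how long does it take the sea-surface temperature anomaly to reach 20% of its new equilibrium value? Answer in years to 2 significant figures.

Areal heat capacity C = ρ c_p D = 1021 × 4179 × 184.0 = 7.85×10^8 J/(m²·K).
τ = C / λ = 7.85×10^8 / 5.520 = 1.42×10^8 s.
Fraction reached: 1 − e^(−t/τ) = 0.20 ⇒ t = −τ ln(1 − 0.20) = τ × 0.223.
t = 3.17×10^7 s = 1.01 years.

1.0 years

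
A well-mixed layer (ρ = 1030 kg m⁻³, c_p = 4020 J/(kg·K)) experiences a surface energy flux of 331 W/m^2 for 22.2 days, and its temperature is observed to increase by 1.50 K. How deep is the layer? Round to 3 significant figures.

102 m

Heat input Q = F Δt = 331 × 1.92×10^6 s = 6.35×10^8 J/m².
Required areal heat capacity C = Q / ΔT = 4.23×10^8 J/(m²·K).
Depth D = C / (ρ c_p) = 4.23×10^8 / (1030 × 4020) = 102 m.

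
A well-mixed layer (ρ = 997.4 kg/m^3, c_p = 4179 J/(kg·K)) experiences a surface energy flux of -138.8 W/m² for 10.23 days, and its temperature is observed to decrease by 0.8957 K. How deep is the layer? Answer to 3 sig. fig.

Heat input Q = F Δt = -138.8 × 8.84×10^5 s = -1.23×10^8 J/m².
Required areal heat capacity C = Q / ΔT = 1.37×10^8 J/(m²·K).
Depth D = C / (ρ c_p) = 1.37×10^8 / (997.4 × 4179) = 32.9 m.

32.9 m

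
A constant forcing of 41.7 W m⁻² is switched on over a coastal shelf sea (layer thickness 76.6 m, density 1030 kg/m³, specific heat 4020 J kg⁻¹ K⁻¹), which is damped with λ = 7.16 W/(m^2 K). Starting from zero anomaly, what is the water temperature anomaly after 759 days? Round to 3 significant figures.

Areal heat capacity C = ρ c_p D = 1030 × 4020 × 76.6 = 3.17×10^8 J/(m^2 K).
τ = C / λ = 3.17×10^8 / 7.16 = 4.43×10^7 s.
Equilibrium anomaly ΔT_eq = F / λ = 41.7 / 7.16 = 5.82 K.
t = 759 days = 6.56×10^7 s, so t/τ = 1.48.
ΔT(t) = ΔT_eq (1 − e^(−t/τ)) = 5.82 × (1 − e^−1.48) = 4.50 K.

4.50 K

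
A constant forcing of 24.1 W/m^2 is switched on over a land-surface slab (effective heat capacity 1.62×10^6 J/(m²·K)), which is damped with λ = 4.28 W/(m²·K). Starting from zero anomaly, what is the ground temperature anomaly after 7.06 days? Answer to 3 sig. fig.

4.51 K

Areal heat capacity C = 1.62×10^6 J/(m²·K) (given).
τ = C / λ = 1.62×10^6 / 4.28 = 3.79×10^5 s.
Equilibrium anomaly ΔT_eq = F / λ = 24.1 / 4.28 = 5.63 K.
t = 7.06 days = 6.10×10^5 s, so t/τ = 1.61.
ΔT(t) = ΔT_eq (1 − e^(−t/τ)) = 5.63 × (1 − e^−1.61) = 4.51 K.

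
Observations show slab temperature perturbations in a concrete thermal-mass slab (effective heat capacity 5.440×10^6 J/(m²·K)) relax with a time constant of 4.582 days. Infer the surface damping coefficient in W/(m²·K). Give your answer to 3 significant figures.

Areal heat capacity C = 5.440×10^6 J/(m²·K) (given).
τ = 4.582 days = 3.96×10^5 s.
λ = C / τ = 5.44×10^6 / 3.96×10^5 = 13.7 W/(m²·K).

13.7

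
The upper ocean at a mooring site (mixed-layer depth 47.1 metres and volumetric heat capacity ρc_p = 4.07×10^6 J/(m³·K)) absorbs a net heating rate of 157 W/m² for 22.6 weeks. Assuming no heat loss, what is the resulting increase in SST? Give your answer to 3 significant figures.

Areal heat capacity C = ρc_p × D = 4.07×10^6 × 47.1 = 1.92×10^8 J m⁻² K⁻¹.
Net heat input Q = F Δt = 157 × (22.6 weeks × 6.048×10^5 s/week) = 2.15×10^9 J/m².
ΔT = Q / C = 2.15×10^9 / 1.92×10^8 = 11.2 K.

11.2 K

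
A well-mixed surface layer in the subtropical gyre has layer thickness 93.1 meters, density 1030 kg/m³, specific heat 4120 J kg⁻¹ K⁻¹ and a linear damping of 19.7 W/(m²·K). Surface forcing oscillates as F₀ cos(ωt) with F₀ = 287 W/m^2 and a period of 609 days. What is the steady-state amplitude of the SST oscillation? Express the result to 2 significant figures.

Areal heat capacity C = ρ c_p D = 1030 × 4120 × 93.1 = 3.95×10^8 J m⁻² K⁻¹.
Angular frequency ω = 2π / T = 2π / 5.26×10^7 s = 1.19×10^-7 s⁻¹.
√((Cω)² + λ²) = √((47.2)² + 19.7²) = 51.1 W/(m²·K).
Amplitude A = F₀ / √((Cω)²+λ²) = 287 / 51.1 = 5.61 K.

5.6 K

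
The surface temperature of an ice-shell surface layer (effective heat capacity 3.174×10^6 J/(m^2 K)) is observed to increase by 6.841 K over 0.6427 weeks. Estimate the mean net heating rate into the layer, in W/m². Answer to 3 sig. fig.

55.9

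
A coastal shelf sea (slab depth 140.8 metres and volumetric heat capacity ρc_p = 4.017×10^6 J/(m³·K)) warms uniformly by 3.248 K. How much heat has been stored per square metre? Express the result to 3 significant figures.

Areal heat capacity C = ρc_p × D = 4.017×10^6 × 140.8 = 5.66×10^8 J/(m²·K).
ΔQ = C ΔT = 5.66×10^8 × 3.248 = 1.84×10^9 J/m².

1.84×10^9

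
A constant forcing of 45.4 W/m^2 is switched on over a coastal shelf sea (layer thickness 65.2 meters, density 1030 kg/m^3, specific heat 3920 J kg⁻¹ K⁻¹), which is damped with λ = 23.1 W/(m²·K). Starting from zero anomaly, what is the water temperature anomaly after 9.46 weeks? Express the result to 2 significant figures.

Areal heat capacity C = ρ c_p D = 1030 × 3920 × 65.2 = 2.63×10^8 J/(m²·K).
τ = C / λ = 2.63×10^8 / 23.1 = 1.14×10^7 s.
Equilibrium anomaly ΔT_eq = F / λ = 45.4 / 23.1 = 1.97 K.
t = 9.46 weeks = 5.72×10^6 s, so t/τ = 0.502.
ΔT(t) = ΔT_eq (1 − e^(−t/τ)) = 1.97 × (1 − e^−0.502) = 0.776 K.

0.78 K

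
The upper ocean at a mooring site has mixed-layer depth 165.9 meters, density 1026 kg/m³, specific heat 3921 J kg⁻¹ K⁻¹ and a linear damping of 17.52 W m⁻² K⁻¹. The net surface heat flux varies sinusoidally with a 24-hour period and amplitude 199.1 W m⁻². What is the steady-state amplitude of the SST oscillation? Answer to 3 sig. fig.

0.00410 K

Areal heat capacity C = ρ c_p D = 1026 × 3921 × 165.9 = 6.67×10^8 J m⁻² K⁻¹.
Angular frequency ω = 2π / T = 2π / 86400 s = 7.27×10^-5 s⁻¹.
√((Cω)² + λ²) = √((48500)² + 17.52²) = 48500 W/(m²·K).
Amplitude A = F₀ / √((Cω)²+λ²) = 199.1 / 48500 = 0.00410 K.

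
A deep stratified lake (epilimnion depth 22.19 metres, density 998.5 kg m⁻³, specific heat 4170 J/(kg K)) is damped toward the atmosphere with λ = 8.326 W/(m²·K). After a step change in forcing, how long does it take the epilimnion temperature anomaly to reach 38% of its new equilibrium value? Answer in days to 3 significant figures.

Areal heat capacity C = ρ c_p D = 998.5 × 4170 × 22.19 = 9.24×10^7 J/(m²·K).
τ = C / λ = 9.24×10^7 / 8.326 = 1.11×10^7 s.
Fraction reached: 1 − e^(−t/τ) = 0.38 ⇒ t = −τ ln(1 − 0.38) = τ × 0.478.
t = 5.30×10^6 s = 61.4 days.

61.4 days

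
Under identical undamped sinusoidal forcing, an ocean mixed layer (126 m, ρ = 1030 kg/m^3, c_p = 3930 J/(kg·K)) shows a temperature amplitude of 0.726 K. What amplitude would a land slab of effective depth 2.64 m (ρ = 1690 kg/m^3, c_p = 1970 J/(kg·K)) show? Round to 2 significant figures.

42 K

C_ocean = 5.10×10^8 J/(m²·K); C_land = 8.79×10^6 J/(m²·K).
A ∝ 1/C ⇒ A_land = A_ocean × C_ocean/C_land = 0.726 × 58.0 = 42.1 K.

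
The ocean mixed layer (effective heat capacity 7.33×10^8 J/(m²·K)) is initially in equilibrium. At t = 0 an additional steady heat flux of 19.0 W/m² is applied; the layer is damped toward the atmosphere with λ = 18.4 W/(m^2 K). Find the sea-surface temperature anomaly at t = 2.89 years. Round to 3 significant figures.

Areal heat capacity C = 7.33×10^8 J/(m²·K) (given).
τ = C / λ = 7.33×10^8 / 18.4 = 3.98×10^7 s.
Equilibrium anomaly ΔT_eq = F / λ = 19.0 / 18.4 = 1.03 K.
t = 2.89 years = 9.12×10^7 s, so t/τ = 2.29.
ΔT(t) = ΔT_eq (1 − e^(−t/τ)) = 1.03 × (1 − e^−2.29) = 0.928 K.

0.928 K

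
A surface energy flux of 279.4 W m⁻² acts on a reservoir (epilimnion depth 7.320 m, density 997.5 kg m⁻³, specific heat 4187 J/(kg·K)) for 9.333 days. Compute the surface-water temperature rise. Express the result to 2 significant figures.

Areal heat capacity C = ρ c_p D = 997.5 × 4187 × 7.320 = 3.06×10^7 J m⁻² K⁻¹.
Net heat input Q = F Δt = 279.4 × (9.333 days × 86400 s/day) = 2.25×10^8 J/m².
ΔT = Q / C = 2.25×10^8 / 3.06×10^7 = 7.37 K.

7.4 K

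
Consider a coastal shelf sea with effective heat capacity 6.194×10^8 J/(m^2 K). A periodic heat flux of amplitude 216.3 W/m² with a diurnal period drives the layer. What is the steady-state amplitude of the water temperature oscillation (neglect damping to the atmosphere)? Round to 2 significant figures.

Areal heat capacity C = 6.194×10^8 J/(m^2 K) (given).
Angular frequency ω = 2π / T = 2π / 86400 s = 7.27×10^-5 s⁻¹.
Cω = 6.19×10^8 × 7.27×10^-5 = 45000 W/(m²·K).
Amplitude A = F₀ / (Cω) = 216.3 / 45000 = 0.00480 K.

0.0048 K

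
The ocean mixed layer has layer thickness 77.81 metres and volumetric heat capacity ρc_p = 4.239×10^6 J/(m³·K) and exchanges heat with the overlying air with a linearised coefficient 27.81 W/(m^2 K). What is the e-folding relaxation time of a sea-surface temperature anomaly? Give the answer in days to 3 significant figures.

137 days

Areal heat capacity C = ρc_p × D = 4.239×10^6 × 77.81 = 3.30×10^8 J/(m²·K).
Relaxation time τ = C / λ = 3.30×10^8 / 27.81 = 1.19×10^7 s.
In days: 1.19×10^7 s / (86400 s/day) = 137 days.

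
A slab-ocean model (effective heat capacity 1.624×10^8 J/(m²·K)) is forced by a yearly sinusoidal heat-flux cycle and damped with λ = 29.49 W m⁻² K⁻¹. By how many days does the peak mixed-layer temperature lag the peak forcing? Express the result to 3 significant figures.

48.3 days

Areal heat capacity C = 1.624×10^8 J/(m²·K) (given).
ω = 2π / 3.15×10^7 s = 1.99×10^-7 s⁻¹.
Phase lag φ = arctan(Cω/λ) = arctan(32.4/29.49) = 0.832 rad.
Time lag = φ / ω = 0.832 / 1.99×10^-7 = 4.17×10^6 s = 48.3 days.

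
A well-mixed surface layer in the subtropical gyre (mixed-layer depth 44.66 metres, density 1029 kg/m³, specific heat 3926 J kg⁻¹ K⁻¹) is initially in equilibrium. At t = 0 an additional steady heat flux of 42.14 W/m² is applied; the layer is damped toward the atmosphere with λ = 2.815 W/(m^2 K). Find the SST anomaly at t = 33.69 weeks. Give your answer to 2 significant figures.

4.1 K

Areal heat capacity C = ρ c_p D = 1029 × 3926 × 44.66 = 1.80×10^8 J m⁻² K⁻¹.
τ = C / λ = 1.80×10^8 / 2.815 = 6.41×10^7 s.
Equilibrium anomaly ΔT_eq = F / λ = 42.14 / 2.815 = 15.0 K.
t = 33.69 weeks = 2.04×10^7 s, so t/τ = 0.318.
ΔT(t) = ΔT_eq (1 − e^(−t/τ)) = 15.0 × (1 − e^−0.318) = 4.08 K.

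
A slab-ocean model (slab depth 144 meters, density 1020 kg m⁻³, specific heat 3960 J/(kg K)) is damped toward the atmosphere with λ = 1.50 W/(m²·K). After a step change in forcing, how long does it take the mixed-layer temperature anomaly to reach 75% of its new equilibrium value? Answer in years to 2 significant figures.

Areal heat capacity C = ρ c_p D = 1020 × 3960 × 144 = 5.82×10^8 J/(m^2 K).
τ = C / λ = 5.82×10^8 / 1.50 = 3.88×10^8 s.
Fraction reached: 1 − e^(−t/τ) = 0.75 ⇒ t = −τ ln(1 − 0.75) = τ × 1.39.
t = 5.38×10^8 s = 17.0 years.

17 years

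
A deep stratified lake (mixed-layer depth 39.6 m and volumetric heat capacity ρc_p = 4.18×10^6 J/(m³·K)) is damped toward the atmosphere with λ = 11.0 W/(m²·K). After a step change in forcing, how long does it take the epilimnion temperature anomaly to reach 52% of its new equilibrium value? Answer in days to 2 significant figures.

Areal heat capacity C = ρc_p × D = 4.18×10^6 × 39.6 = 1.66×10^8 J m⁻² K⁻¹.
τ = C / λ = 1.66×10^8 / 11.0 = 1.50×10^7 s.
Fraction reached: 1 − e^(−t/τ) = 0.52 ⇒ t = −τ ln(1 − 0.52) = τ × 0.734.
t = 1.10×10^7 s = 128 days.

130 days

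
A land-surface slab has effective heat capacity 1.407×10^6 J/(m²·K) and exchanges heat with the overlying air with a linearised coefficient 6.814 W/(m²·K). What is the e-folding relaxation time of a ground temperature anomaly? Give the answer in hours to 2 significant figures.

Areal heat capacity C = 1.407×10^6 J/(m²·K) (given).
Relaxation time τ = C / λ = 1.41×10^6 / 6.814 = 2.06×10^5 s.
In hours: 2.06×10^5 s / (3600 s/hour) = 57.4 hours.

57 hours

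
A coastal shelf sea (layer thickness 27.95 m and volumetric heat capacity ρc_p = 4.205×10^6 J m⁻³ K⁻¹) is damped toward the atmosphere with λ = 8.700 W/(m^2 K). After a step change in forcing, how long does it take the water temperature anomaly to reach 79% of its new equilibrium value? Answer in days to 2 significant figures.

240 days

Areal heat capacity C = ρc_p × D = 4.205×10^6 × 27.95 = 1.18×10^8 J m⁻² K⁻¹.
τ = C / λ = 1.18×10^8 / 8.700 = 1.35×10^7 s.
Fraction reached: 1 − e^(−t/τ) = 0.79 ⇒ t = −τ ln(1 − 0.79) = τ × 1.56.
t = 2.11×10^7 s = 244 days.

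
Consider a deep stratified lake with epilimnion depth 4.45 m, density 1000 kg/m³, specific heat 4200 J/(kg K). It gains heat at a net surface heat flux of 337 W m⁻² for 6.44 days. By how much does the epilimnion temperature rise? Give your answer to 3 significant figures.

Areal heat capacity C = ρ c_p D = 1000 × 4200 × 4.45 = 1.87×10^7 J/(m²·K).
Net heat input Q = F Δt = 337 × (6.44 days × 86400 s/day) = 1.88×10^8 J/m².
ΔT = Q / C = 1.88×10^8 / 1.87×10^7 = 10.0 K.

10.0 K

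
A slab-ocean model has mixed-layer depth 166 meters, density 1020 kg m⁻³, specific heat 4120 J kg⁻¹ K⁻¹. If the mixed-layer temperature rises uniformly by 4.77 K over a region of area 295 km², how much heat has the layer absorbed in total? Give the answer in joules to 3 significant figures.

9.82×10^17 J

Areal heat capacity C = ρ c_p D = 1020 × 4120 × 166 = 6.98×10^8 J/(m^2 K).
Heat per unit area: q = C ΔT = 6.98×10^8 × 4.77 = 3.33×10^9 J/m².
Total heat: Q = q × A = 3.33×10^9 × (295 × 10⁶ m²) = 9.82×10^17 J.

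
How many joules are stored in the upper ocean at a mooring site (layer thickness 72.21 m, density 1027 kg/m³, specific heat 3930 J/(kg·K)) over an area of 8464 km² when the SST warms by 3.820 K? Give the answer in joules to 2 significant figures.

9.4×10^18 J

Areal heat capacity C = ρ c_p D = 1027 × 3930 × 72.21 = 2.91×10^8 J/(m^2 K).
Heat per unit area: q = C ΔT = 2.91×10^8 × 3.820 = 1.11×10^9 J/m².
Total heat: Q = q × A = 1.11×10^9 × (8464 × 10⁶ m²) = 9.42×10^18 J.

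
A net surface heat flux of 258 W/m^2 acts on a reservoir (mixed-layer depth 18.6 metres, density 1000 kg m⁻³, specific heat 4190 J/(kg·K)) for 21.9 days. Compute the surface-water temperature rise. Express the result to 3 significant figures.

6.26 K

Areal heat capacity C = ρ c_p D = 1000 × 4190 × 18.6 = 7.79×10^7 J/(m²·K).
Net heat input Q = F Δt = 258 × (21.9 days × 86400 s/day) = 4.88×10^8 J/m².
ΔT = Q / C = 4.88×10^8 / 7.79×10^7 = 6.26 K.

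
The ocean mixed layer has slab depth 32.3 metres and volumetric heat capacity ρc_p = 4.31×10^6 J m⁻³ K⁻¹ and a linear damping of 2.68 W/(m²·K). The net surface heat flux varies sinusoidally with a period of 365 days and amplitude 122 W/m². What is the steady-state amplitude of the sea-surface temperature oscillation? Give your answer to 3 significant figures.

Areal heat capacity C = ρc_p × D = 4.31×10^6 × 32.3 = 1.39×10^8 J/(m^2 K).
Angular frequency ω = 2π / T = 2π / 3.15×10^7 s = 1.99×10^-7 s⁻¹.
√((Cω)² + λ²) = √((27.7)² + 2.68²) = 27.9 W/(m²·K).
Amplitude A = F₀ / √((Cω)²+λ²) = 122 / 27.9 = 4.38 K.

4.38 K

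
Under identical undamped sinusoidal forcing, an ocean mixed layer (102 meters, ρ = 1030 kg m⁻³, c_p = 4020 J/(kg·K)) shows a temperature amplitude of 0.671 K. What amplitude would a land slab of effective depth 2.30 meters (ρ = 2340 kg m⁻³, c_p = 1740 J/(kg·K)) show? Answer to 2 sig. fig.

C_ocean = 4.22×10^8 J/(m²·K); C_land = 9.36×10^6 J/(m²·K).
A ∝ 1/C ⇒ A_land = A_ocean × C_ocean/C_land = 0.671 × 45.1 = 30.3 K.

30 K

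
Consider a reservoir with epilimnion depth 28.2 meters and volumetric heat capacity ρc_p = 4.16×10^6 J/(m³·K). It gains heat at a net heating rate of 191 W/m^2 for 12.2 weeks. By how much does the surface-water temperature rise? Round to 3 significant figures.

12.0 K

Areal heat capacity C = ρc_p × D = 4.16×10^6 × 28.2 = 1.17×10^8 J/(m^2 K).
Net heat input Q = F Δt = 191 × (12.2 weeks × 6.048×10^5 s/week) = 1.41×10^9 J/m².
ΔT = Q / C = 1.41×10^9 / 1.17×10^8 = 12.0 K.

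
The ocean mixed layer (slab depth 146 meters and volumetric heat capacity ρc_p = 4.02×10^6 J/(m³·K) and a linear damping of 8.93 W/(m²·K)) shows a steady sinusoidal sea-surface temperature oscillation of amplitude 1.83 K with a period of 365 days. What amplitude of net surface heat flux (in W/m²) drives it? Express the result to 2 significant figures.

Areal heat capacity C = ρc_p × D = 4.02×10^6 × 146 = 5.87×10^8 J/(m^2 K).
ω = 2π / 3.15×10^7 s = 1.99×10^-7 s⁻¹.
√((Cω)² + λ²) = √((117)² + 8.93²) = 117 W/(m²·K).
F₀ = A × √((Cω)²+λ²) = 1.83 × 117 = 215 W/m².

210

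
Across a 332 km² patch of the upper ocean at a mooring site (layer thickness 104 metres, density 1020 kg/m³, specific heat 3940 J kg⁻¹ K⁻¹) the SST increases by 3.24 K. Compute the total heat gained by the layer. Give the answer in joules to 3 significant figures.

4.50×10^17 J

Areal heat capacity C = ρ c_p D = 1020 × 3940 × 104 = 4.18×10^8 J m⁻² K⁻¹.
Heat per unit area: q = C ΔT = 4.18×10^8 × 3.24 = 1.35×10^9 J/m².
Total heat: Q = q × A = 1.35×10^9 × (332 × 10⁶ m²) = 4.50×10^17 J.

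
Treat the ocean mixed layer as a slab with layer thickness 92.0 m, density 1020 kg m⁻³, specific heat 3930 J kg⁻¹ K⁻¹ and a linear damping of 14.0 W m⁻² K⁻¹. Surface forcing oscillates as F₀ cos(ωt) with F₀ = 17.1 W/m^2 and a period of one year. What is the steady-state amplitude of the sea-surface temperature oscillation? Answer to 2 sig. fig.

Areal heat capacity C = ρ c_p D = 1020 × 3930 × 92.0 = 3.69×10^8 J m⁻² K⁻¹.
Angular frequency ω = 2π / T = 2π / 3.15×10^7 s = 1.99×10^-7 s⁻¹.
√((Cω)² + λ²) = √((73.5)² + 14.0²) = 74.8 W/(m²·K).
Amplitude A = F₀ / √((Cω)²+λ²) = 17.1 / 74.8 = 0.229 K.

0.23 K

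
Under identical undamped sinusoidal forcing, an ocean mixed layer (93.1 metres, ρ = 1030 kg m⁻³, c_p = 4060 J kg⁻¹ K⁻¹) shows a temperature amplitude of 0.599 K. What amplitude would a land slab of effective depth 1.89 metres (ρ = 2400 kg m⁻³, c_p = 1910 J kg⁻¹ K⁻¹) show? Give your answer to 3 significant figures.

26.9 K

C_ocean = 3.89×10^8 J/(m²·K); C_land = 8.66×10^6 J/(m²·K).
A ∝ 1/C ⇒ A_land = A_ocean × C_ocean/C_land = 0.599 × 44.9 = 26.9 K.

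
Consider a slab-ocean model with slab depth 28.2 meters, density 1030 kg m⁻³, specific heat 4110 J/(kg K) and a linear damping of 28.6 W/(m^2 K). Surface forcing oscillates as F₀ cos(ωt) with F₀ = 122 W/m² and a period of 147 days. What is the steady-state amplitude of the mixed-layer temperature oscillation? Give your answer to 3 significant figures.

1.86 K

Areal heat capacity C = ρ c_p D = 1030 × 4110 × 28.2 = 1.19×10^8 J/(m^2 K).
Angular frequency ω = 2π / T = 2π / 1.27×10^7 s = 4.95×10^-7 s⁻¹.
√((Cω)² + λ²) = √((59.1)² + 28.6²) = 65.6 W/(m²·K).
Amplitude A = F₀ / √((Cω)²+λ²) = 122 / 65.6 = 1.86 K.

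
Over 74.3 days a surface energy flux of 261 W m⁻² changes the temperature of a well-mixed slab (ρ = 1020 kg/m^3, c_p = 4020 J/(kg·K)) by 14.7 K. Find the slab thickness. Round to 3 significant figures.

Heat input Q = F Δt = 261 × 6.42×10^6 s = 1.68×10^9 J/m².
Required areal heat capacity C = Q / ΔT = 1.14×10^8 J/(m²·K).
Depth D = C / (ρ c_p) = 1.14×10^8 / (1020 × 4020) = 27.8 m.

27.8 m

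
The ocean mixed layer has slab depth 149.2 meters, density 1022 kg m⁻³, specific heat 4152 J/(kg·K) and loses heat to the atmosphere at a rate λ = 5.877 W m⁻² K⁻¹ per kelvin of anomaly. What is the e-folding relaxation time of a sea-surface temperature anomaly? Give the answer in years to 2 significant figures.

3.4 years

Areal heat capacity C = ρ c_p D = 1022 × 4152 × 149.2 = 6.33×10^8 J m⁻² K⁻¹.
Relaxation time τ = C / λ = 6.33×10^8 / 5.877 = 1.08×10^8 s.
In years: 1.08×10^8 s / (3.156×10^7 s/year) = 3.41 years.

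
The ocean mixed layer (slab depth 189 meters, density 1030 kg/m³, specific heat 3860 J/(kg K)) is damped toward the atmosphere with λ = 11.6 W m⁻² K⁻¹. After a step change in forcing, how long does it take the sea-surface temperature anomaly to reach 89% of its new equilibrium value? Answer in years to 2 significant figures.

4.5 years

Areal heat capacity C = ρ c_p D = 1030 × 3860 × 189 = 7.51×10^8 J m⁻² K⁻¹.
τ = C / λ = 7.51×10^8 / 11.6 = 6.48×10^7 s.
Fraction reached: 1 − e^(−t/τ) = 0.89 ⇒ t = −τ ln(1 − 0.89) = τ × 2.21.
t = 1.43×10^8 s = 4.53 years.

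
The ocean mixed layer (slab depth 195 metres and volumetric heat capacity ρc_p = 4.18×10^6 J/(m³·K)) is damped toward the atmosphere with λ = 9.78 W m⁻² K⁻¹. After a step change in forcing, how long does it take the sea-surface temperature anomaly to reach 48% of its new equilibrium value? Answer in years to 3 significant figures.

Areal heat capacity C = ρc_p × D = 4.18×10^6 × 195 = 8.15×10^8 J m⁻² K⁻¹.
τ = C / λ = 8.15×10^8 / 9.78 = 8.33×10^7 s.
Fraction reached: 1 − e^(−t/τ) = 0.48 ⇒ t = −τ ln(1 − 0.48) = τ × 0.654.
t = 5.45×10^7 s = 1.73 years.

1.73 years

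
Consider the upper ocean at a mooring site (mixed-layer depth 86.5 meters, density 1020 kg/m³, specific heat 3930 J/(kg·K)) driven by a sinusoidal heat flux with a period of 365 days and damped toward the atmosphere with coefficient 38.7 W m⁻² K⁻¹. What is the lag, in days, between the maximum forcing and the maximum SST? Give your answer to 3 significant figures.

Areal heat capacity C = ρ c_p D = 1020 × 3930 × 86.5 = 3.47×10^8 J/(m²·K).
ω = 2π / 3.15×10^7 s = 1.99×10^-7 s⁻¹.
Phase lag φ = arctan(Cω/λ) = arctan(69.1/38.7) = 1.06 rad.
Time lag = φ / ω = 1.06 / 1.99×10^-7 = 5.32×10^6 s = 61.6 days.

61.6 days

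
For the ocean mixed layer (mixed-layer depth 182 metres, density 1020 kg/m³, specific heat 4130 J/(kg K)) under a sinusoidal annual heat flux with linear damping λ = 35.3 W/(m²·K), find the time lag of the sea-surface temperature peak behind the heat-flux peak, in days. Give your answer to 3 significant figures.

78.1 days

Areal heat capacity C = ρ c_p D = 1020 × 4130 × 182 = 7.67×10^8 J m⁻² K⁻¹.
ω = 2π / 3.15×10^7 s = 1.99×10^-7 s⁻¹.
Phase lag φ = arctan(Cω/λ) = arctan(153/35.3) = 1.34 rad.
Time lag = φ / ω = 1.34 / 1.99×10^-7 = 6.74×10^6 s = 78.1 days.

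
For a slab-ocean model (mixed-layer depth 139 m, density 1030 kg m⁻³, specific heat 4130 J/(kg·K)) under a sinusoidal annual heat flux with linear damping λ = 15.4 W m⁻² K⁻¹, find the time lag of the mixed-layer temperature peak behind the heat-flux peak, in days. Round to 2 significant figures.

84 days

Areal heat capacity C = ρ c_p D = 1030 × 4130 × 139 = 5.91×10^8 J/(m²·K).
ω = 2π / 3.15×10^7 s = 1.99×10^-7 s⁻¹.
Phase lag φ = arctan(Cω/λ) = arctan(118/15.4) = 1.44 rad.
Time lag = φ / ω = 1.44 / 1.99×10^-7 = 7.23×10^6 s = 83.7 days.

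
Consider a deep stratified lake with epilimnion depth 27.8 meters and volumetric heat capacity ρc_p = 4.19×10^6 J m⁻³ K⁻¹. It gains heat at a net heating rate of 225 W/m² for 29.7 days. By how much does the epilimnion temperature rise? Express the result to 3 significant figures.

4.96 K

Areal heat capacity C = ρc_p × D = 4.19×10^6 × 27.8 = 1.16×10^8 J/(m^2 K).
Net heat input Q = F Δt = 225 × (29.7 days × 86400 s/day) = 5.77×10^8 J/m².
ΔT = Q / C = 5.77×10^8 / 1.16×10^8 = 4.96 K.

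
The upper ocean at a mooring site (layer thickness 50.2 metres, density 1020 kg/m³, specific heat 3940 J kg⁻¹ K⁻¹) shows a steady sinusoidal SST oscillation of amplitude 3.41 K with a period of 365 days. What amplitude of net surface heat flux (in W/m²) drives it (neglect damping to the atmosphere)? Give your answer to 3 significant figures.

Areal heat capacity C = ρ c_p D = 1020 × 3940 × 50.2 = 2.02×10^8 J/(m²·K).
ω = 2π / 3.15×10^7 s = 1.99×10^-7 s⁻¹.
Cω = 2.02×10^8 × 1.99×10^-7 = 40.2 W/(m²·K).
F₀ = A × Cω = 3.41 × 40.2 = 137 W/m².

137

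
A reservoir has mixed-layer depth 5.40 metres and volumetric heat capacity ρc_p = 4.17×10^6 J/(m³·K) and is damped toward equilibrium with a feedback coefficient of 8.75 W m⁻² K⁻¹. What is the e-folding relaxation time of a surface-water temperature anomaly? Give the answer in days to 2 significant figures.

30 days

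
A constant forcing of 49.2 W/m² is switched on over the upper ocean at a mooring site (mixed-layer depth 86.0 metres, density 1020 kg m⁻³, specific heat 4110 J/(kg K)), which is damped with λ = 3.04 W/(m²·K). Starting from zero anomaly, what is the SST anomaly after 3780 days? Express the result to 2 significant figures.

15 K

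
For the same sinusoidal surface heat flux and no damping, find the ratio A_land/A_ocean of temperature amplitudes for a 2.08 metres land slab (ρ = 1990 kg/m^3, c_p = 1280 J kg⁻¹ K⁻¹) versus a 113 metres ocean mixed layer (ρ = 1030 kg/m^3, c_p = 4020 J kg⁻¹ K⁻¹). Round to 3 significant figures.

C_ocean = 1030 × 4020 × 113 = 4.68×10^8 J/(m²·K).
C_land = 1990 × 1280 × 2.08 = 5.30×10^6 J/(m²·K).
Undamped amplitude ∝ 1/C, so A_land/A_ocean = C_ocean/C_land = 88.3.

88.3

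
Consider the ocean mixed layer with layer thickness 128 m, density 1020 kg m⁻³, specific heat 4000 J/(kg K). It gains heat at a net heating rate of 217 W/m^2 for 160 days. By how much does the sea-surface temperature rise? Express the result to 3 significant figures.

Areal heat capacity C = ρ c_p D = 1020 × 4000 × 128 = 5.22×10^8 J/(m^2 K).
Net heat input Q = F Δt = 217 × (160 days × 86400 s/day) = 3.00×10^9 J/m².
ΔT = Q / C = 3.00×10^9 / 5.22×10^8 = 5.74 K.

5.74 K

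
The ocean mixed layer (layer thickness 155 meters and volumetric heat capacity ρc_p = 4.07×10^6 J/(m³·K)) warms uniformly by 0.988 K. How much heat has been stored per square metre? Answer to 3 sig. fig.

6.23×10^8

Areal heat capacity C = ρc_p × D = 4.07×10^6 × 155 = 6.31×10^8 J/(m^2 K).
ΔQ = C ΔT = 6.31×10^8 × 0.988 = 6.23×10^8 J/m².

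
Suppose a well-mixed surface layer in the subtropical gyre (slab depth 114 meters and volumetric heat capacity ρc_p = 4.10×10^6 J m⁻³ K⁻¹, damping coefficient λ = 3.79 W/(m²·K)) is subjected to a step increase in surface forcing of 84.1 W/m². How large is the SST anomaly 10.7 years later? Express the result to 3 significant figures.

20.8 K

Areal heat capacity C = ρc_p × D = 4.10×10^6 × 114 = 4.67×10^8 J/(m^2 K).
τ = C / λ = 4.67×10^8 / 3.79 = 1.23×10^8 s.
Equilibrium anomaly ΔT_eq = F / λ = 84.1 / 3.79 = 22.2 K.
t = 10.7 years = 3.38×10^8 s, so t/τ = 2.74.
ΔT(t) = ΔT_eq (1 − e^(−t/τ)) = 22.2 × (1 − e^−2.74) = 20.8 K.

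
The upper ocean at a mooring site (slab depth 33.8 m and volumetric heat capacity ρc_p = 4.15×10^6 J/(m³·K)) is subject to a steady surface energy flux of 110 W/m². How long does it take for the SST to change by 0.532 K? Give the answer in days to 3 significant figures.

7.85 days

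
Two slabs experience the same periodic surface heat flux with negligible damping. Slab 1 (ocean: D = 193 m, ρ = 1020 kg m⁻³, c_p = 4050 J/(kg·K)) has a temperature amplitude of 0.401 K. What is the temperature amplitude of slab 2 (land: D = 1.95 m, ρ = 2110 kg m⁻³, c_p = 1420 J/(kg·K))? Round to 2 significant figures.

C_ocean = 7.97×10^8 J/(m²·K); C_land = 5.84×10^6 J/(m²·K).
A ∝ 1/C ⇒ A_land = A_ocean × C_ocean/C_land = 0.401 × 136 = 54.7 K.

55 K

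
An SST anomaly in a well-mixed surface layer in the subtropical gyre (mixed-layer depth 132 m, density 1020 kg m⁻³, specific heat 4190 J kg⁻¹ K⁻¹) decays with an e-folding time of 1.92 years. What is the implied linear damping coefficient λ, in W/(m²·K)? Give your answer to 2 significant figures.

9.3

Areal heat capacity C = ρ c_p D = 1020 × 4190 × 132 = 5.64×10^8 J/(m²·K).
τ = 1.92 years = 6.06×10^7 s.
λ = C / τ = 5.64×10^8 / 6.06×10^7 = 9.31 W/(m²·K).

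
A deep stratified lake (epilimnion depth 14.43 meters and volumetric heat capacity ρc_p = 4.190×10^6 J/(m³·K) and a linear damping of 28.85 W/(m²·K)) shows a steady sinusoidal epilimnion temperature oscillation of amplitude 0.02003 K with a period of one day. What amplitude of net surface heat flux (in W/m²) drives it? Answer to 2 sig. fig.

88

Areal heat capacity C = ρc_p × D = 4.190×10^6 × 14.43 = 6.05×10^7 J m⁻² K⁻¹.
ω = 2π / 86400 s = 7.27×10^-5 s⁻¹.
√((Cω)² + λ²) = √((4400)² + 28.85²) = 4400 W/(m²·K).
F₀ = A × √((Cω)²+λ²) = 0.02003 × 4400 = 88.1 W/m².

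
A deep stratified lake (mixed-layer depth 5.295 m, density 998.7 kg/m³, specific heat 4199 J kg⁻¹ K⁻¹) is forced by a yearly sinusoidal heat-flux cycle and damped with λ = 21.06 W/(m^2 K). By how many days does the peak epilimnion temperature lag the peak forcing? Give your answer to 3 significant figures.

12.0 days

Areal heat capacity C = ρ c_p D = 998.7 × 4199 × 5.295 = 2.22×10^7 J/(m²·K).
ω = 2π / 3.15×10^7 s = 1.99×10^-7 s⁻¹.
Phase lag φ = arctan(Cω/λ) = arctan(4.42/21.06) = 0.207 rad.
Time lag = φ / ω = 0.207 / 1.99×10^-7 = 1.04×10^6 s = 12.0 days.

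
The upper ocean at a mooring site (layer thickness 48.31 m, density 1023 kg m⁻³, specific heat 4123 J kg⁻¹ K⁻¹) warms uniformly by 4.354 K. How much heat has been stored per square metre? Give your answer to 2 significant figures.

8.9×10^8

Areal heat capacity C = ρ c_p D = 1023 × 4123 × 48.31 = 2.04×10^8 J/(m²·K).
ΔQ = C ΔT = 2.04×10^8 × 4.354 = 8.87×10^8 J/m².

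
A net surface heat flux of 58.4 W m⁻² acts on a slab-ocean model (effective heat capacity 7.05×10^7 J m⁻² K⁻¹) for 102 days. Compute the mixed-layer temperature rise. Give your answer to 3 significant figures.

Areal heat capacity C = 7.05×10^7 J m⁻² K⁻¹ (given).
Net heat input Q = F Δt = 58.4 × (102 days × 86400 s/day) = 5.15×10^8 J/m².
ΔT = Q / C = 5.15×10^8 / 7.05×10^7 = 7.30 K.

7.30 K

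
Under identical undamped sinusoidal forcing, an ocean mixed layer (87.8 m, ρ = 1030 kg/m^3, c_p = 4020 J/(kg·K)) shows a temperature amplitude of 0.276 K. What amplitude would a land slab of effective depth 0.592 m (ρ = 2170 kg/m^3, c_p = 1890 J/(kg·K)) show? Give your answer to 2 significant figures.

C_ocean = 3.64×10^8 J/(m²·K); C_land = 2.43×10^6 J/(m²·K).
A ∝ 1/C ⇒ A_land = A_ocean × C_ocean/C_land = 0.276 × 150 = 41.3 K.

41 K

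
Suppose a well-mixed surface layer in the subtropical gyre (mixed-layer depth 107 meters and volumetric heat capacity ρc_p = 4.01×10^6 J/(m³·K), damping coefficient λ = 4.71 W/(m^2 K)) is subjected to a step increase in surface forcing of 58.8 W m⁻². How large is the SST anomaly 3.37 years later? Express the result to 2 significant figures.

Areal heat capacity C = ρc_p × D = 4.01×10^6 × 107 = 4.29×10^8 J/(m^2 K).
τ = C / λ = 4.29×10^8 / 4.71 = 9.11×10^7 s.
Equilibrium anomaly ΔT_eq = F / λ = 58.8 / 4.71 = 12.5 K.
t = 3.37 years = 1.06×10^8 s, so t/τ = 1.17.
ΔT(t) = ΔT_eq (1 − e^(−t/τ)) = 12.5 × (1 − e^−1.17) = 8.60 K.

8.6 K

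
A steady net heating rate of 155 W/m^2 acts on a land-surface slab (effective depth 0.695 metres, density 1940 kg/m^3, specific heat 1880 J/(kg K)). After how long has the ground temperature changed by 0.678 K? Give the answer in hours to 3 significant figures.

3.08 hours

Areal heat capacity C = ρ c_p D = 1940 × 1880 × 0.695 = 2.53×10^6 J m⁻² K⁻¹.
Time required: Δt = C ΔT / F = 2.53×10^6 × 0.678 / 155 = 11100 s.
In hours: 11100 s / (3600 s/hour) = 3.08 hours.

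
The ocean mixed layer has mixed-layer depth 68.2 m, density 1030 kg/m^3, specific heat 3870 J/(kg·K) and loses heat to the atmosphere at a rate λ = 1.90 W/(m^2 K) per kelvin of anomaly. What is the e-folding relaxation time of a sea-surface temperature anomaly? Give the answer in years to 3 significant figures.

4.53 years

Areal heat capacity C = ρ c_p D = 1030 × 3870 × 68.2 = 2.72×10^8 J m⁻² K⁻¹.
Relaxation time τ = C / λ = 2.72×10^8 / 1.90 = 1.43×10^8 s.
In years: 1.43×10^8 s / (3.156×10^7 s/year) = 4.53 years.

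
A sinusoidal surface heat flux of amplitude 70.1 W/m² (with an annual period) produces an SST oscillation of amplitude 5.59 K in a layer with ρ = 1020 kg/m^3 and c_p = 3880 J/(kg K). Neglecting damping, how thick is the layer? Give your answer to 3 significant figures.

15.9 m

ω = 2π / 3.15×10^7 s = 1.99×10^-7 s⁻¹.
Required C = F₀ / (A ω) = 70.1 / (5.59 × 1.99×10^-7) = 6.29×10^7 J/(m²·K).
D = C / (ρ c_p) = 6.29×10^7 / (1020 × 3880) = 15.9 m.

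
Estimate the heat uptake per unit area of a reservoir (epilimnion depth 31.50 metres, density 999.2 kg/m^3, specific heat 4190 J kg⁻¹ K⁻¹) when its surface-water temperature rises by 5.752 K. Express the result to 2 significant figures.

7.6×10^8

Areal heat capacity C = ρ c_p D = 999.2 × 4190 × 31.50 = 1.32×10^8 J/(m^2 K).
ΔQ = C ΔT = 1.32×10^8 × 5.752 = 7.59×10^8 J/m².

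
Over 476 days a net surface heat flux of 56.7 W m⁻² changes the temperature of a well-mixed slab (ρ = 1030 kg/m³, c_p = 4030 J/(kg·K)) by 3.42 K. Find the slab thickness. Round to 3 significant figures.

164 m

Heat input Q = F Δt = 56.7 × 4.11×10^7 s = 2.33×10^9 J/m².
Required areal heat capacity C = Q / ΔT = 6.82×10^8 J/(m²·K).
Depth D = C / (ρ c_p) = 6.82×10^8 / (1030 × 4030) = 164 m.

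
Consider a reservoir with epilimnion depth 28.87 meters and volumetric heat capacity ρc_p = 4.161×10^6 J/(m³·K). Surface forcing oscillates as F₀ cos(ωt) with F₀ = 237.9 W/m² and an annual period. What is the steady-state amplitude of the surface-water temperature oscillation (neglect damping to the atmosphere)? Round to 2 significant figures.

9.9 K

Areal heat capacity C = ρc_p × D = 4.161×10^6 × 28.87 = 1.20×10^8 J/(m^2 K).
Angular frequency ω = 2π / T = 2π / 3.15×10^7 s = 1.99×10^-7 s⁻¹.
Cω = 1.20×10^8 × 1.99×10^-7 = 23.9 W/(m²·K).
Amplitude A = F₀ / (Cω) = 237.9 / 23.9 = 9.94 K.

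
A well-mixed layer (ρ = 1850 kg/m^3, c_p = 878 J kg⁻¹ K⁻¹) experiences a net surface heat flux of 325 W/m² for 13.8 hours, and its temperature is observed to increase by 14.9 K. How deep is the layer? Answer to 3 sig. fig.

Heat input Q = F Δt = 325 × 49700 s = 1.61×10^7 J/m².
Required areal heat capacity C = Q / ΔT = 1.08×10^6 J/(m²·K).
Depth D = C / (ρ c_p) = 1.08×10^6 / (1850 × 878) = 0.667 m.

0.667 m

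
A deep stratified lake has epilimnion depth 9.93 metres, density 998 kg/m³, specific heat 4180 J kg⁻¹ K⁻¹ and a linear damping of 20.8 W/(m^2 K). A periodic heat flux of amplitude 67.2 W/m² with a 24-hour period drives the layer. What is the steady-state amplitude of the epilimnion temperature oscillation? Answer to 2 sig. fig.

0.022 K

Areal heat capacity C = ρ c_p D = 998 × 4180 × 9.93 = 4.14×10^7 J/(m^2 K).
Angular frequency ω = 2π / T = 2π / 86400 s = 7.27×10^-5 s⁻¹.
√((Cω)² + λ²) = √((3010)² + 20.8²) = 3010 W/(m²·K).
Amplitude A = F₀ / √((Cω)²+λ²) = 67.2 / 3010 = 0.0223 K.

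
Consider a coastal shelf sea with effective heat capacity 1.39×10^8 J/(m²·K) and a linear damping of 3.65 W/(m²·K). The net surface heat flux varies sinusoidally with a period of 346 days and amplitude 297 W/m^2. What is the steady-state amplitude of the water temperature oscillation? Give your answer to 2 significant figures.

10 K

Areal heat capacity C = 1.39×10^8 J/(m²·K) (given).
Angular frequency ω = 2π / T = 2π / 2.99×10^7 s = 2.10×10^-7 s⁻¹.
√((Cω)² + λ²) = √((29.2)² + 3.65²) = 29.4 W/(m²·K).
Amplitude A = F₀ / √((Cω)²+λ²) = 297 / 29.4 = 10.1 K.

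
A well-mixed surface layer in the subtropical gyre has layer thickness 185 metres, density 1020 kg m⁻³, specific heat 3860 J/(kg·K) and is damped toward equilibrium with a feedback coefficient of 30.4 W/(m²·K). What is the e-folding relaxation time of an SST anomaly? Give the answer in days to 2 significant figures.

280 days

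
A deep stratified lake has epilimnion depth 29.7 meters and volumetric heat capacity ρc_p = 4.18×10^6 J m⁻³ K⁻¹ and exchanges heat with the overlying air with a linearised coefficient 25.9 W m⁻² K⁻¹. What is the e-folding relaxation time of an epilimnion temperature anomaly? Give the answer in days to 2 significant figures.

55 days

Areal heat capacity C = ρc_p × D = 4.18×10^6 × 29.7 = 1.24×10^8 J/(m^2 K).
Relaxation time τ = C / λ = 1.24×10^8 / 25.9 = 4.79×10^6 s.
In days: 4.79×10^6 s / (86400 s/day) = 55.5 days.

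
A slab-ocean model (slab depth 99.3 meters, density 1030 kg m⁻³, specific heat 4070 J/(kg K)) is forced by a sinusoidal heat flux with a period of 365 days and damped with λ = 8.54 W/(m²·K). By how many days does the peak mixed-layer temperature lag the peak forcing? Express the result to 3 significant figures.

85.3 days

Areal heat capacity C = ρ c_p D = 1030 × 4070 × 99.3 = 4.16×10^8 J/(m²·K).
ω = 2π / 3.15×10^7 s = 1.99×10^-7 s⁻¹.
Phase lag φ = arctan(Cω/λ) = arctan(82.9/8.54) = 1.47 rad.
Time lag = φ / ω = 1.47 / 1.99×10^-7 = 7.37×10^6 s = 85.3 days.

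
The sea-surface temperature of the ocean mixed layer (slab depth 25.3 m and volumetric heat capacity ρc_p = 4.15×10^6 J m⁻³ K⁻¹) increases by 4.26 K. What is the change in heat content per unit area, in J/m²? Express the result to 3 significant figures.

4.47×10^8

Areal heat capacity C = ρc_p × D = 4.15×10^6 × 25.3 = 1.05×10^8 J/(m^2 K).
ΔQ = C ΔT = 1.05×10^8 × 4.26 = 4.47×10^8 J/m².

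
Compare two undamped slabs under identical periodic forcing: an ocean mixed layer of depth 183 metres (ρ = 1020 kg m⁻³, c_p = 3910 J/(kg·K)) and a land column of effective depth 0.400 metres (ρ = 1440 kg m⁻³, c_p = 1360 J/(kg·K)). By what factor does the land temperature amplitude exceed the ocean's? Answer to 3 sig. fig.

932

C_ocean = 1020 × 3910 × 183 = 7.30×10^8 J/(m²·K).
C_land = 1440 × 1360 × 0.400 = 7.83×10^5 J/(m²·K).
Undamped amplitude ∝ 1/C, so A_land/A_ocean = C_ocean/C_land = 932.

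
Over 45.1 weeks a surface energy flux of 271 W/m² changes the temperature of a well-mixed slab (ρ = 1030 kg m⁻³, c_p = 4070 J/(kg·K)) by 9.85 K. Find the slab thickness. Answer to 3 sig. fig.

179 m

Heat input Q = F Δt = 271 × 2.73×10^7 s = 7.39×10^9 J/m².
Required areal heat capacity C = Q / ΔT = 7.50×10^8 J/(m²·K).
Depth D = C / (ρ c_p) = 7.50×10^8 / (1030 × 4070) = 179 m.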